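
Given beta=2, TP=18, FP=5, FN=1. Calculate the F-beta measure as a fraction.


P = TP/(TP+FP) = 18/23 = 18/23
R = TP/(TP+FN) = 18/19 = 18/19
beta^2 = 2^2 = 4
(1 + beta^2) = 5
Numerator = (1+beta^2)*P*R = 1620/437
Denominator = beta^2*P + R = 72/23 + 18/19 = 1782/437
F_beta = 10/11

10/11


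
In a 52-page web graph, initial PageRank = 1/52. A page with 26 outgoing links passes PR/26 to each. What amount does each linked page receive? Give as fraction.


Initial PR = 1/52 = 1/52
Outlinks = 26
Contribution per link = PR / outlinks
= 1/52 / 26
= 1/1352

1/1352


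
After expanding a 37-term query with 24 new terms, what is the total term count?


Original terms: 37
Expansion terms: 24
Total = 37 + 24 = 61

61


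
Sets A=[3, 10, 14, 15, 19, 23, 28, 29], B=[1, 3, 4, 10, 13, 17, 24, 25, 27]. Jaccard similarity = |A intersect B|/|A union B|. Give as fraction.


A intersect B = [3, 10]
|A intersect B| = 2
A union B = [1, 3, 4, 10, 13, 14, 15, 17, 19, 23, 24, 25, 27, 28, 29]
|A union B| = 15
Jaccard = 2/15 = 2/15

2/15


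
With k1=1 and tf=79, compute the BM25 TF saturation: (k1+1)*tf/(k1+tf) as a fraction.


BM25 TF component = (k1+1)*tf / (k1+tf)
k1 = 1, tf = 79
Numerator = (1+1)*79 = 158
Denominator = 1 + 79 = 80
= 158/80 = 79/40

79/40


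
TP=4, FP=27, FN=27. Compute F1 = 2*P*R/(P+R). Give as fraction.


F1 = 2 * P * R / (P + R)
P = TP/(TP+FP) = 4/31 = 4/31
R = TP/(TP+FN) = 4/31 = 4/31
2 * P * R = 2 * 4/31 * 4/31 = 32/961
P + R = 4/31 + 4/31 = 8/31
F1 = 32/961 / 8/31 = 4/31

4/31


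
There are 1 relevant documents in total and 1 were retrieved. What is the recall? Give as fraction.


Recall = retrieved_relevant / total_relevant
= 1 / 1
= 1 / (1 + 0)
= 1

1


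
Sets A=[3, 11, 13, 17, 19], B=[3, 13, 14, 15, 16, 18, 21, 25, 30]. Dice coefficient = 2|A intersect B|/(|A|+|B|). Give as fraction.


A intersect B = [3, 13]
|A intersect B| = 2
|A| = 5, |B| = 9
Dice = 2*2 / (5+9)
= 4 / 14 = 2/7

2/7


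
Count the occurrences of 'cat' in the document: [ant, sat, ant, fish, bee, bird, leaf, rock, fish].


Document has 9 words
Scanning for 'cat':
Term not found in document
Count = 0

0


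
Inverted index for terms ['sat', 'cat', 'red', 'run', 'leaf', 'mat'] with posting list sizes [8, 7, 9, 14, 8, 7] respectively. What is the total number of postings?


Summing posting list sizes:
'sat': 8 postings
'cat': 7 postings
'red': 9 postings
'run': 14 postings
'leaf': 8 postings
'mat': 7 postings
Total = 8 + 7 + 9 + 14 + 8 + 7 = 53

53


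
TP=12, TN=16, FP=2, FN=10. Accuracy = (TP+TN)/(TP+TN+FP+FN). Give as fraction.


Accuracy = (TP + TN) / (TP + TN + FP + FN)
TP + TN = 12 + 16 = 28
Total = 12 + 16 + 2 + 10 = 40
Accuracy = 28 / 40 = 7/10

7/10


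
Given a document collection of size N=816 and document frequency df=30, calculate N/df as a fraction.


IDF ratio = N / df
= 816 / 30
= 136/5

136/5


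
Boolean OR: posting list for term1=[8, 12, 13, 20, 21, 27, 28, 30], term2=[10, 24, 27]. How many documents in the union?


Boolean OR: find union of posting lists
term1 docs: [8, 12, 13, 20, 21, 27, 28, 30]
term2 docs: [10, 24, 27]
Union: [8, 10, 12, 13, 20, 21, 24, 27, 28, 30]
|union| = 10

10


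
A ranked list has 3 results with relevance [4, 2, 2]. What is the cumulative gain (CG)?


Cumulative Gain = sum of relevance scores
Position 1: rel=4, running sum=4
Position 2: rel=2, running sum=6
Position 3: rel=2, running sum=8
CG = 8

8


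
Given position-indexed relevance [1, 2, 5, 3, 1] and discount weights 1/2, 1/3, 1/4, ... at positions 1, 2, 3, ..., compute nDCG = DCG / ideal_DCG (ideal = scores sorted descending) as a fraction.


Position discount weights w_i = 1/(i+1) for i=1..5:
Weights = [1/2, 1/3, 1/4, 1/5, 1/6]
Actual relevance: [1, 2, 5, 3, 1]
DCG = 1/2 + 2/3 + 5/4 + 3/5 + 1/6 = 191/60
Ideal relevance (sorted desc): [5, 3, 2, 1, 1]
Ideal DCG = 5/2 + 3/3 + 2/4 + 1/5 + 1/6 = 131/30
nDCG = DCG / ideal_DCG = 191/60 / 131/30 = 191/262

191/262


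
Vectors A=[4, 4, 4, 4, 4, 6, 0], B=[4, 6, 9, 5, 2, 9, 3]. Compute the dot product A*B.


Dot product = sum of element-wise products
A[0]*B[0] = 4*4 = 16
A[1]*B[1] = 4*6 = 24
A[2]*B[2] = 4*9 = 36
A[3]*B[3] = 4*5 = 20
A[4]*B[4] = 4*2 = 8
A[5]*B[5] = 6*9 = 54
A[6]*B[6] = 0*3 = 0
Sum = 16 + 24 + 36 + 20 + 8 + 54 + 0 = 158

158


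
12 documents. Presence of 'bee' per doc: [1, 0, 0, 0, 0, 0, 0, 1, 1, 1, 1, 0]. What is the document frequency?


Checking each document for 'bee':
Doc 1: present
Doc 2: absent
Doc 3: absent
Doc 4: absent
Doc 5: absent
Doc 6: absent
Doc 7: absent
Doc 8: present
Doc 9: present
Doc 10: present
Doc 11: present
Doc 12: absent
df = sum of presences = 1 + 0 + 0 + 0 + 0 + 0 + 0 + 1 + 1 + 1 + 1 + 0 = 5

5


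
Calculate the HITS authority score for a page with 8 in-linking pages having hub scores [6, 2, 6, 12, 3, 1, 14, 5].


Authority = sum of hub scores of in-linkers
In-link 1: hub score = 6
In-link 2: hub score = 2
In-link 3: hub score = 6
In-link 4: hub score = 12
In-link 5: hub score = 3
In-link 6: hub score = 1
In-link 7: hub score = 14
In-link 8: hub score = 5
Authority = 6 + 2 + 6 + 12 + 3 + 1 + 14 + 5 = 49

49


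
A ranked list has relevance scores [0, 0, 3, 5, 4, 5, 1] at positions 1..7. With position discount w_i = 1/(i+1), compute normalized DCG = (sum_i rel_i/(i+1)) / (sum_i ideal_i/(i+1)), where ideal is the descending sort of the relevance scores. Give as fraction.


Position discount weights w_i = 1/(i+1) for i=1..7:
Weights = [1/2, 1/3, 1/4, 1/5, 1/6, 1/7, 1/8]
Actual relevance: [0, 0, 3, 5, 4, 5, 1]
DCG = 0/2 + 0/3 + 3/4 + 5/5 + 4/6 + 5/7 + 1/8 = 547/168
Ideal relevance (sorted desc): [5, 5, 4, 3, 1, 0, 0]
Ideal DCG = 5/2 + 5/3 + 4/4 + 3/5 + 1/6 + 0/7 + 0/8 = 89/15
nDCG = DCG / ideal_DCG = 547/168 / 89/15 = 2735/4984

2735/4984


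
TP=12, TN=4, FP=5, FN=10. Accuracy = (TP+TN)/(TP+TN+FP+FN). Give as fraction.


Accuracy = (TP + TN) / (TP + TN + FP + FN)
TP + TN = 12 + 4 = 16
Total = 12 + 4 + 5 + 10 = 31
Accuracy = 16 / 31 = 16/31

16/31


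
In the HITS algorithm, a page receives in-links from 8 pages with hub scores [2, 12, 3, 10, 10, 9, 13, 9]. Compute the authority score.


Authority = sum of hub scores of in-linkers
In-link 1: hub score = 2
In-link 2: hub score = 12
In-link 3: hub score = 3
In-link 4: hub score = 10
In-link 5: hub score = 10
In-link 6: hub score = 9
In-link 7: hub score = 13
In-link 8: hub score = 9
Authority = 2 + 12 + 3 + 10 + 10 + 9 + 13 + 9 = 68

68


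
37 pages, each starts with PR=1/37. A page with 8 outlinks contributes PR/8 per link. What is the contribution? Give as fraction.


Initial PR = 1/37 = 1/37
Outlinks = 8
Contribution per link = PR / outlinks
= 1/37 / 8
= 1/296

1/296


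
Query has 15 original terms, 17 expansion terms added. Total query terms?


Original terms: 15
Expansion terms: 17
Total = 15 + 17 = 32

32


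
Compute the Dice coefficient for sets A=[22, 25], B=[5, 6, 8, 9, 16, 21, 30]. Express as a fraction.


A intersect B = []
|A intersect B| = 0
|A| = 2, |B| = 7
Dice = 2*0 / (2+7)
= 0 / 9 = 0

0


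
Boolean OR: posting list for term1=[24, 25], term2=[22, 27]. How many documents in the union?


Boolean OR: find union of posting lists
term1 docs: [24, 25]
term2 docs: [22, 27]
Union: [22, 24, 25, 27]
|union| = 4

4


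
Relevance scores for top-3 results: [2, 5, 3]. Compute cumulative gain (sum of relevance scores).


Cumulative Gain = sum of relevance scores
Position 1: rel=2, running sum=2
Position 2: rel=5, running sum=7
Position 3: rel=3, running sum=10
CG = 10

10


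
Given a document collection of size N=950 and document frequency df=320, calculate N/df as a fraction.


IDF ratio = N / df
= 950 / 320
= 95/32

95/32


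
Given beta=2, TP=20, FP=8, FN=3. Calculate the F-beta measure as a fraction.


P = TP/(TP+FP) = 20/28 = 5/7
R = TP/(TP+FN) = 20/23 = 20/23
beta^2 = 2^2 = 4
(1 + beta^2) = 5
Numerator = (1+beta^2)*P*R = 500/161
Denominator = beta^2*P + R = 20/7 + 20/23 = 600/161
F_beta = 5/6

5/6


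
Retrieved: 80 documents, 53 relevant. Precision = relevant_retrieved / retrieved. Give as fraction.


Precision = relevant_retrieved / total_retrieved
= 53 / 80
= 53 / (53 + 27)
= 53/80

53/80


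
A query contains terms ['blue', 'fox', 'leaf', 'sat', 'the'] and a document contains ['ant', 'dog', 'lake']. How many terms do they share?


Query terms: ['blue', 'fox', 'leaf', 'sat', 'the']
Document terms: ['ant', 'dog', 'lake']
Common terms: []
Overlap count = 0

0


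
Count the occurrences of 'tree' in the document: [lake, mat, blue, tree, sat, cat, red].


Document has 7 words
Scanning for 'tree':
Found at positions: [3]
Count = 1

1


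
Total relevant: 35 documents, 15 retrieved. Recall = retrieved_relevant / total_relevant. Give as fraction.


Recall = retrieved_relevant / total_relevant
= 15 / 35
= 15 / (15 + 20)
= 3/7

3/7


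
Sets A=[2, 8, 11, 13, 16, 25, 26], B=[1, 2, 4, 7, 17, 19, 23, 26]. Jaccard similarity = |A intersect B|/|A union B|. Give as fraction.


A intersect B = [2, 26]
|A intersect B| = 2
A union B = [1, 2, 4, 7, 8, 11, 13, 16, 17, 19, 23, 25, 26]
|A union B| = 13
Jaccard = 2/13 = 2/13

2/13


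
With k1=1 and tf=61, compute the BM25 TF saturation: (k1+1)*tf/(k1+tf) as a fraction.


BM25 TF component = (k1+1)*tf / (k1+tf)
k1 = 1, tf = 61
Numerator = (1+1)*61 = 122
Denominator = 1 + 61 = 62
= 122/62 = 61/31

61/31


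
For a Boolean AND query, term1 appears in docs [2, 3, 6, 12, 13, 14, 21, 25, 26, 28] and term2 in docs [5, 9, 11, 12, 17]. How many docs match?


Boolean AND: find intersection of posting lists
term1 docs: [2, 3, 6, 12, 13, 14, 21, 25, 26, 28]
term2 docs: [5, 9, 11, 12, 17]
Intersection: [12]
|intersection| = 1

1


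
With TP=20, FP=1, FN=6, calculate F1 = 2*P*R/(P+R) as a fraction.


F1 = 2 * P * R / (P + R)
P = TP/(TP+FP) = 20/21 = 20/21
R = TP/(TP+FN) = 20/26 = 10/13
2 * P * R = 2 * 20/21 * 10/13 = 400/273
P + R = 20/21 + 10/13 = 470/273
F1 = 400/273 / 470/273 = 40/47

40/47


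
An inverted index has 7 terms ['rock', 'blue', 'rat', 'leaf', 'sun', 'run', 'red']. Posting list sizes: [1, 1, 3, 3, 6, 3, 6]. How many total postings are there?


Summing posting list sizes:
'rock': 1 postings
'blue': 1 postings
'rat': 3 postings
'leaf': 3 postings
'sun': 6 postings
'run': 3 postings
'red': 6 postings
Total = 1 + 1 + 3 + 3 + 6 + 3 + 6 = 23

23


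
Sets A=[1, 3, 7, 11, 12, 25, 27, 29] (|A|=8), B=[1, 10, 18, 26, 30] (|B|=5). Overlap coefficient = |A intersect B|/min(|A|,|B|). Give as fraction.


A intersect B = [1]
|A intersect B| = 1
min(|A|, |B|) = min(8, 5) = 5
Overlap = 1 / 5 = 1/5

1/5


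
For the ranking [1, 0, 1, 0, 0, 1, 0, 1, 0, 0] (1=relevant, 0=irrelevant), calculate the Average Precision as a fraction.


Computing P@k for each relevant position:
Position 1: relevant, P@1 = 1/1 = 1
Position 2: not relevant
Position 3: relevant, P@3 = 2/3 = 2/3
Position 4: not relevant
Position 5: not relevant
Position 6: relevant, P@6 = 3/6 = 1/2
Position 7: not relevant
Position 8: relevant, P@8 = 4/8 = 1/2
Position 9: not relevant
Position 10: not relevant
Sum of P@k = 1 + 2/3 + 1/2 + 1/2 = 8/3
AP = 8/3 / 4 = 2/3

2/3


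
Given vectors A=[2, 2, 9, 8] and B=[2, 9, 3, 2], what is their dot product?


Dot product = sum of element-wise products
A[0]*B[0] = 2*2 = 4
A[1]*B[1] = 2*9 = 18
A[2]*B[2] = 9*3 = 27
A[3]*B[3] = 8*2 = 16
Sum = 4 + 18 + 27 + 16 = 65

65


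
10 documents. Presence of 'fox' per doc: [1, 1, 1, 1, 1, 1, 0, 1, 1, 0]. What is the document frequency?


Checking each document for 'fox':
Doc 1: present
Doc 2: present
Doc 3: present
Doc 4: present
Doc 5: present
Doc 6: present
Doc 7: absent
Doc 8: present
Doc 9: present
Doc 10: absent
df = sum of presences = 1 + 1 + 1 + 1 + 1 + 1 + 0 + 1 + 1 + 0 = 8

8


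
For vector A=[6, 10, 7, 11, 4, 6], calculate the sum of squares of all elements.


|A|^2 = sum of squared components
A[0]^2 = 6^2 = 36
A[1]^2 = 10^2 = 100
A[2]^2 = 7^2 = 49
A[3]^2 = 11^2 = 121
A[4]^2 = 4^2 = 16
A[5]^2 = 6^2 = 36
Sum = 36 + 100 + 49 + 121 + 16 + 36 = 358

358


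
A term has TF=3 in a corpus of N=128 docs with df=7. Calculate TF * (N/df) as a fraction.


TF * (N/df)
= 3 * (128/7)
= 3 * 128/7
= 384/7

384/7


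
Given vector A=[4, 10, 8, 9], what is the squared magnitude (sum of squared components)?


|A|^2 = sum of squared components
A[0]^2 = 4^2 = 16
A[1]^2 = 10^2 = 100
A[2]^2 = 8^2 = 64
A[3]^2 = 9^2 = 81
Sum = 16 + 100 + 64 + 81 = 261

261


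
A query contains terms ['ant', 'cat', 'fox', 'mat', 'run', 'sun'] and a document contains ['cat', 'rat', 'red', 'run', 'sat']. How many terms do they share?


Query terms: ['ant', 'cat', 'fox', 'mat', 'run', 'sun']
Document terms: ['cat', 'rat', 'red', 'run', 'sat']
Common terms: ['cat', 'run']
Overlap count = 2

2


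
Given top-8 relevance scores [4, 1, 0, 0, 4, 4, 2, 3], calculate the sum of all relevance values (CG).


Cumulative Gain = sum of relevance scores
Position 1: rel=4, running sum=4
Position 2: rel=1, running sum=5
Position 3: rel=0, running sum=5
Position 4: rel=0, running sum=5
Position 5: rel=4, running sum=9
Position 6: rel=4, running sum=13
Position 7: rel=2, running sum=15
Position 8: rel=3, running sum=18
CG = 18

18


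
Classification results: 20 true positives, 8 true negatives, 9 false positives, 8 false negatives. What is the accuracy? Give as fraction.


Accuracy = (TP + TN) / (TP + TN + FP + FN)
TP + TN = 20 + 8 = 28
Total = 20 + 8 + 9 + 8 = 45
Accuracy = 28 / 45 = 28/45

28/45


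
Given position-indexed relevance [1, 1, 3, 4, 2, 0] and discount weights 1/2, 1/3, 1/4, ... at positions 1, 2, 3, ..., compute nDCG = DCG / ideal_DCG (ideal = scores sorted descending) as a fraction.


Position discount weights w_i = 1/(i+1) for i=1..6:
Weights = [1/2, 1/3, 1/4, 1/5, 1/6, 1/7]
Actual relevance: [1, 1, 3, 4, 2, 0]
DCG = 1/2 + 1/3 + 3/4 + 4/5 + 2/6 + 0/7 = 163/60
Ideal relevance (sorted desc): [4, 3, 2, 1, 1, 0]
Ideal DCG = 4/2 + 3/3 + 2/4 + 1/5 + 1/6 + 0/7 = 58/15
nDCG = DCG / ideal_DCG = 163/60 / 58/15 = 163/232

163/232


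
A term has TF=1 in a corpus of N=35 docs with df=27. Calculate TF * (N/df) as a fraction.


TF * (N/df)
= 1 * (35/27)
= 1 * 35/27
= 35/27

35/27


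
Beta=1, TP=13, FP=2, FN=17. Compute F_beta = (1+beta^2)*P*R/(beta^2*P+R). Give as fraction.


P = TP/(TP+FP) = 13/15 = 13/15
R = TP/(TP+FN) = 13/30 = 13/30
beta^2 = 1^2 = 1
(1 + beta^2) = 2
Numerator = (1+beta^2)*P*R = 169/225
Denominator = beta^2*P + R = 13/15 + 13/30 = 13/10
F_beta = 26/45

26/45


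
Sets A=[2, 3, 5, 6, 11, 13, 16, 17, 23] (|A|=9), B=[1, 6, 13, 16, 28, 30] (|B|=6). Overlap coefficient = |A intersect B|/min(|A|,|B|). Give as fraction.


A intersect B = [6, 13, 16]
|A intersect B| = 3
min(|A|, |B|) = min(9, 6) = 6
Overlap = 3 / 6 = 1/2

1/2


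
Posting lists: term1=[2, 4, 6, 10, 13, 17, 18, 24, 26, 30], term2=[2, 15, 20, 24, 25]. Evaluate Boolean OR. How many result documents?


Boolean OR: find union of posting lists
term1 docs: [2, 4, 6, 10, 13, 17, 18, 24, 26, 30]
term2 docs: [2, 15, 20, 24, 25]
Union: [2, 4, 6, 10, 13, 15, 17, 18, 20, 24, 25, 26, 30]
|union| = 13

13


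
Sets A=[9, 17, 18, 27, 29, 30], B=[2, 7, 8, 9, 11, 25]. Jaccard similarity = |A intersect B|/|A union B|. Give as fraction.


A intersect B = [9]
|A intersect B| = 1
A union B = [2, 7, 8, 9, 11, 17, 18, 25, 27, 29, 30]
|A union B| = 11
Jaccard = 1/11 = 1/11

1/11


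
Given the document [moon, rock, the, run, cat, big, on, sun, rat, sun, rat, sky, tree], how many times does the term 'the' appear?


Document has 13 words
Scanning for 'the':
Found at positions: [2]
Count = 1

1


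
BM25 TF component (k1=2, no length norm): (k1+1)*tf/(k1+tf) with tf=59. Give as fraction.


BM25 TF component = (k1+1)*tf / (k1+tf)
k1 = 2, tf = 59
Numerator = (2+1)*59 = 177
Denominator = 2 + 59 = 61
= 177/61 = 177/61

177/61


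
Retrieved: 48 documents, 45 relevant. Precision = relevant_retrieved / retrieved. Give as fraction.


Precision = relevant_retrieved / total_retrieved
= 45 / 48
= 45 / (45 + 3)
= 15/16

15/16


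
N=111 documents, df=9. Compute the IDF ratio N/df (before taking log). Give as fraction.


IDF ratio = N / df
= 111 / 9
= 37/3

37/3


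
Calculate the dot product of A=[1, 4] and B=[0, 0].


Dot product = sum of element-wise products
A[0]*B[0] = 1*0 = 0
A[1]*B[1] = 4*0 = 0
Sum = 0 + 0 = 0

0


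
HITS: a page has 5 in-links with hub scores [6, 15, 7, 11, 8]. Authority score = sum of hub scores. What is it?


Authority = sum of hub scores of in-linkers
In-link 1: hub score = 6
In-link 2: hub score = 15
In-link 3: hub score = 7
In-link 4: hub score = 11
In-link 5: hub score = 8
Authority = 6 + 15 + 7 + 11 + 8 = 47

47


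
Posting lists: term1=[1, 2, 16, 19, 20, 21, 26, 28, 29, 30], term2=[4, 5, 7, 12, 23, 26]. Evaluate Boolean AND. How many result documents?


Boolean AND: find intersection of posting lists
term1 docs: [1, 2, 16, 19, 20, 21, 26, 28, 29, 30]
term2 docs: [4, 5, 7, 12, 23, 26]
Intersection: [26]
|intersection| = 1

1


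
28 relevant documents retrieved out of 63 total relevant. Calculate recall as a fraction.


Recall = retrieved_relevant / total_relevant
= 28 / 63
= 28 / (28 + 35)
= 4/9

4/9


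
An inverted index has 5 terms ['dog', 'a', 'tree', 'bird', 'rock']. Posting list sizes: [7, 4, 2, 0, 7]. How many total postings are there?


Summing posting list sizes:
'dog': 7 postings
'a': 4 postings
'tree': 2 postings
'bird': 0 postings
'rock': 7 postings
Total = 7 + 4 + 2 + 0 + 7 = 20

20


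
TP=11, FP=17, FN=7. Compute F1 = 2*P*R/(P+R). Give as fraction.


F1 = 2 * P * R / (P + R)
P = TP/(TP+FP) = 11/28 = 11/28
R = TP/(TP+FN) = 11/18 = 11/18
2 * P * R = 2 * 11/28 * 11/18 = 121/252
P + R = 11/28 + 11/18 = 253/252
F1 = 121/252 / 253/252 = 11/23

11/23


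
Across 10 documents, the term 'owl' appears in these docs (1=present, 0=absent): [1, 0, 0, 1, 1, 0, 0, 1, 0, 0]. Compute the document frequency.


Checking each document for 'owl':
Doc 1: present
Doc 2: absent
Doc 3: absent
Doc 4: present
Doc 5: present
Doc 6: absent
Doc 7: absent
Doc 8: present
Doc 9: absent
Doc 10: absent
df = sum of presences = 1 + 0 + 0 + 1 + 1 + 0 + 0 + 1 + 0 + 0 = 4

4


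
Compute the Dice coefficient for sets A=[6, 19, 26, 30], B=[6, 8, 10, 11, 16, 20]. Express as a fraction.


A intersect B = [6]
|A intersect B| = 1
|A| = 4, |B| = 6
Dice = 2*1 / (4+6)
= 2 / 10 = 1/5

1/5


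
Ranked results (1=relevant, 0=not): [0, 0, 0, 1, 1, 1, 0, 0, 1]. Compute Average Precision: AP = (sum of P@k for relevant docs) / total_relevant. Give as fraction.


Computing P@k for each relevant position:
Position 1: not relevant
Position 2: not relevant
Position 3: not relevant
Position 4: relevant, P@4 = 1/4 = 1/4
Position 5: relevant, P@5 = 2/5 = 2/5
Position 6: relevant, P@6 = 3/6 = 1/2
Position 7: not relevant
Position 8: not relevant
Position 9: relevant, P@9 = 4/9 = 4/9
Sum of P@k = 1/4 + 2/5 + 1/2 + 4/9 = 287/180
AP = 287/180 / 4 = 287/720

287/720


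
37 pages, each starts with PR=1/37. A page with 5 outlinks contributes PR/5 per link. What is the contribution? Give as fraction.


Initial PR = 1/37 = 1/37
Outlinks = 5
Contribution per link = PR / outlinks
= 1/37 / 5
= 1/185

1/185


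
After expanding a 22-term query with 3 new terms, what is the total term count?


Original terms: 22
Expansion terms: 3
Total = 22 + 3 = 25

25


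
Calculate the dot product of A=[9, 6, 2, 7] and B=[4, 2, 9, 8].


Dot product = sum of element-wise products
A[0]*B[0] = 9*4 = 36
A[1]*B[1] = 6*2 = 12
A[2]*B[2] = 2*9 = 18
A[3]*B[3] = 7*8 = 56
Sum = 36 + 12 + 18 + 56 = 122

122


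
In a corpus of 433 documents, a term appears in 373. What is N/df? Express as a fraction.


IDF ratio = N / df
= 433 / 373
= 433/373

433/373


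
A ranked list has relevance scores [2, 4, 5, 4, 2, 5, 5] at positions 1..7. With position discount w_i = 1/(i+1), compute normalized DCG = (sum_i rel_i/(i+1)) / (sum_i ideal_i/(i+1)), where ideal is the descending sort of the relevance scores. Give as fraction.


Position discount weights w_i = 1/(i+1) for i=1..7:
Weights = [1/2, 1/3, 1/4, 1/5, 1/6, 1/7, 1/8]
Actual relevance: [2, 4, 5, 4, 2, 5, 5]
DCG = 2/2 + 4/3 + 5/4 + 4/5 + 2/6 + 5/7 + 5/8 = 5087/840
Ideal relevance (sorted desc): [5, 5, 5, 4, 4, 2, 2]
Ideal DCG = 5/2 + 5/3 + 5/4 + 4/5 + 4/6 + 2/7 + 2/8 = 779/105
nDCG = DCG / ideal_DCG = 5087/840 / 779/105 = 5087/6232

5087/6232


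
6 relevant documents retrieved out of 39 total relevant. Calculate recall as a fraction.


Recall = retrieved_relevant / total_relevant
= 6 / 39
= 6 / (6 + 33)
= 2/13

2/13


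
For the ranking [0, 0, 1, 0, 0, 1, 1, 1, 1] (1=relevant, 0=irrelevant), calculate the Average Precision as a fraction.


Computing P@k for each relevant position:
Position 1: not relevant
Position 2: not relevant
Position 3: relevant, P@3 = 1/3 = 1/3
Position 4: not relevant
Position 5: not relevant
Position 6: relevant, P@6 = 2/6 = 1/3
Position 7: relevant, P@7 = 3/7 = 3/7
Position 8: relevant, P@8 = 4/8 = 1/2
Position 9: relevant, P@9 = 5/9 = 5/9
Sum of P@k = 1/3 + 1/3 + 3/7 + 1/2 + 5/9 = 271/126
AP = 271/126 / 5 = 271/630

271/630


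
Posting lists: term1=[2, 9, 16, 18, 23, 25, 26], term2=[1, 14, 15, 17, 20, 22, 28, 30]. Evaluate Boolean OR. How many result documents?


Boolean OR: find union of posting lists
term1 docs: [2, 9, 16, 18, 23, 25, 26]
term2 docs: [1, 14, 15, 17, 20, 22, 28, 30]
Union: [1, 2, 9, 14, 15, 16, 17, 18, 20, 22, 23, 25, 26, 28, 30]
|union| = 15

15


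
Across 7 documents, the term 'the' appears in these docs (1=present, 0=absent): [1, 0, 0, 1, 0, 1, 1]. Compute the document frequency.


Checking each document for 'the':
Doc 1: present
Doc 2: absent
Doc 3: absent
Doc 4: present
Doc 5: absent
Doc 6: present
Doc 7: present
df = sum of presences = 1 + 0 + 0 + 1 + 0 + 1 + 1 = 4

4


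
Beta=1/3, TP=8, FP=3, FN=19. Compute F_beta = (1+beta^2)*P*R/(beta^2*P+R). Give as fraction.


P = TP/(TP+FP) = 8/11 = 8/11
R = TP/(TP+FN) = 8/27 = 8/27
beta^2 = 1/3^2 = 1/9
(1 + beta^2) = 10/9
Numerator = (1+beta^2)*P*R = 640/2673
Denominator = beta^2*P + R = 8/99 + 8/27 = 112/297
F_beta = 40/63

40/63


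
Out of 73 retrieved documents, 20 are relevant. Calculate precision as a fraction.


Precision = relevant_retrieved / total_retrieved
= 20 / 73
= 20 / (20 + 53)
= 20/73

20/73


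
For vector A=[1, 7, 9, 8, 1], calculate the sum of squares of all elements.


|A|^2 = sum of squared components
A[0]^2 = 1^2 = 1
A[1]^2 = 7^2 = 49
A[2]^2 = 9^2 = 81
A[3]^2 = 8^2 = 64
A[4]^2 = 1^2 = 1
Sum = 1 + 49 + 81 + 64 + 1 = 196

196


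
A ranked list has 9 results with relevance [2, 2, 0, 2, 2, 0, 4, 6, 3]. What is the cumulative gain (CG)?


Cumulative Gain = sum of relevance scores
Position 1: rel=2, running sum=2
Position 2: rel=2, running sum=4
Position 3: rel=0, running sum=4
Position 4: rel=2, running sum=6
Position 5: rel=2, running sum=8
Position 6: rel=0, running sum=8
Position 7: rel=4, running sum=12
Position 8: rel=6, running sum=18
Position 9: rel=3, running sum=21
CG = 21

21


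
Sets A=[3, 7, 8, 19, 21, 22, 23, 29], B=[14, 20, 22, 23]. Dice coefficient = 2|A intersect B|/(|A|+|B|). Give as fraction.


A intersect B = [22, 23]
|A intersect B| = 2
|A| = 8, |B| = 4
Dice = 2*2 / (8+4)
= 4 / 12 = 1/3

1/3


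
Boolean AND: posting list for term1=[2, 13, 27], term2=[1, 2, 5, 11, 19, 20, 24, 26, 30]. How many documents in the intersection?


Boolean AND: find intersection of posting lists
term1 docs: [2, 13, 27]
term2 docs: [1, 2, 5, 11, 19, 20, 24, 26, 30]
Intersection: [2]
|intersection| = 1

1


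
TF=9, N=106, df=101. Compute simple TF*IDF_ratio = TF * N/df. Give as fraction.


TF * (N/df)
= 9 * (106/101)
= 9 * 106/101
= 954/101

954/101


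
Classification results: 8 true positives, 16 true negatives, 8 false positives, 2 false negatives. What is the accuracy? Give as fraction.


Accuracy = (TP + TN) / (TP + TN + FP + FN)
TP + TN = 8 + 16 = 24
Total = 8 + 16 + 8 + 2 = 34
Accuracy = 24 / 34 = 12/17

12/17


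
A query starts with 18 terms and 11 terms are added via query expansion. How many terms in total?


Original terms: 18
Expansion terms: 11
Total = 18 + 11 = 29

29


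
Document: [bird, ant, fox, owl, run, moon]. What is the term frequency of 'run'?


Document has 6 words
Scanning for 'run':
Found at positions: [4]
Count = 1

1


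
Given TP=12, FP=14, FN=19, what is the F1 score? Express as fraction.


F1 = 2 * P * R / (P + R)
P = TP/(TP+FP) = 12/26 = 6/13
R = TP/(TP+FN) = 12/31 = 12/31
2 * P * R = 2 * 6/13 * 12/31 = 144/403
P + R = 6/13 + 12/31 = 342/403
F1 = 144/403 / 342/403 = 8/19

8/19


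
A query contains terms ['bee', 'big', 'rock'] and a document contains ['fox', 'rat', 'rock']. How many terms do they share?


Query terms: ['bee', 'big', 'rock']
Document terms: ['fox', 'rat', 'rock']
Common terms: ['rock']
Overlap count = 1

1


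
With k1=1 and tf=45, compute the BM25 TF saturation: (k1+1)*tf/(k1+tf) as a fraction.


BM25 TF component = (k1+1)*tf / (k1+tf)
k1 = 1, tf = 45
Numerator = (1+1)*45 = 90
Denominator = 1 + 45 = 46
= 90/46 = 45/23

45/23


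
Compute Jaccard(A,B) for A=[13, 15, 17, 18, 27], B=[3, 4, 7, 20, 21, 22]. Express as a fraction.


A intersect B = []
|A intersect B| = 0
A union B = [3, 4, 7, 13, 15, 17, 18, 20, 21, 22, 27]
|A union B| = 11
Jaccard = 0/11 = 0

0


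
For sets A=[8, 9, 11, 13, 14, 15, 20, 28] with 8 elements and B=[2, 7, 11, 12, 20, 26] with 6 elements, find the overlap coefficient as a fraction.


A intersect B = [11, 20]
|A intersect B| = 2
min(|A|, |B|) = min(8, 6) = 6
Overlap = 2 / 6 = 1/3

1/3


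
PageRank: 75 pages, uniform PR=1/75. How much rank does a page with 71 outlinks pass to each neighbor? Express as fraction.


Initial PR = 1/75 = 1/75
Outlinks = 71
Contribution per link = PR / outlinks
= 1/75 / 71
= 1/5325

1/5325


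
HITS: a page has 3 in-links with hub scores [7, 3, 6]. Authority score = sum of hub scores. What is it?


Authority = sum of hub scores of in-linkers
In-link 1: hub score = 7
In-link 2: hub score = 3
In-link 3: hub score = 6
Authority = 7 + 3 + 6 = 16

16


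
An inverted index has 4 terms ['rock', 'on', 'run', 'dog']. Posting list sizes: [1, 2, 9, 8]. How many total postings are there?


Summing posting list sizes:
'rock': 1 postings
'on': 2 postings
'run': 9 postings
'dog': 8 postings
Total = 1 + 2 + 9 + 8 = 20

20


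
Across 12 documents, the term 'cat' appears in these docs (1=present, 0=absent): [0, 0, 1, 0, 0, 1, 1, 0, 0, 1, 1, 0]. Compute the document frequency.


Checking each document for 'cat':
Doc 1: absent
Doc 2: absent
Doc 3: present
Doc 4: absent
Doc 5: absent
Doc 6: present
Doc 7: present
Doc 8: absent
Doc 9: absent
Doc 10: present
Doc 11: present
Doc 12: absent
df = sum of presences = 0 + 0 + 1 + 0 + 0 + 1 + 1 + 0 + 0 + 1 + 1 + 0 = 5

5


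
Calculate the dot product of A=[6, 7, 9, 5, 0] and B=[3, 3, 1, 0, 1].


Dot product = sum of element-wise products
A[0]*B[0] = 6*3 = 18
A[1]*B[1] = 7*3 = 21
A[2]*B[2] = 9*1 = 9
A[3]*B[3] = 5*0 = 0
A[4]*B[4] = 0*1 = 0
Sum = 18 + 21 + 9 + 0 + 0 = 48

48


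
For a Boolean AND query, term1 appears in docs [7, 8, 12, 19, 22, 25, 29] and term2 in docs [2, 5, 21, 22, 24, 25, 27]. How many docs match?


Boolean AND: find intersection of posting lists
term1 docs: [7, 8, 12, 19, 22, 25, 29]
term2 docs: [2, 5, 21, 22, 24, 25, 27]
Intersection: [22, 25]
|intersection| = 2

2


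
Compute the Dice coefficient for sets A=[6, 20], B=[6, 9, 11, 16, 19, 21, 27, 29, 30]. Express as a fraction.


A intersect B = [6]
|A intersect B| = 1
|A| = 2, |B| = 9
Dice = 2*1 / (2+9)
= 2 / 11 = 2/11

2/11


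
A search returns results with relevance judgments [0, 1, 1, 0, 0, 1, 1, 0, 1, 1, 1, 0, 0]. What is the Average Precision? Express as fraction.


Computing P@k for each relevant position:
Position 1: not relevant
Position 2: relevant, P@2 = 1/2 = 1/2
Position 3: relevant, P@3 = 2/3 = 2/3
Position 4: not relevant
Position 5: not relevant
Position 6: relevant, P@6 = 3/6 = 1/2
Position 7: relevant, P@7 = 4/7 = 4/7
Position 8: not relevant
Position 9: relevant, P@9 = 5/9 = 5/9
Position 10: relevant, P@10 = 6/10 = 3/5
Position 11: relevant, P@11 = 7/11 = 7/11
Position 12: not relevant
Position 13: not relevant
Sum of P@k = 1/2 + 2/3 + 1/2 + 4/7 + 5/9 + 3/5 + 7/11 = 13964/3465
AP = 13964/3465 / 7 = 13964/24255

13964/24255


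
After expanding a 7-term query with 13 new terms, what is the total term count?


Original terms: 7
Expansion terms: 13
Total = 7 + 13 = 20

20


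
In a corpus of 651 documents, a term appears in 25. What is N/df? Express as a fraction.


IDF ratio = N / df
= 651 / 25
= 651/25

651/25


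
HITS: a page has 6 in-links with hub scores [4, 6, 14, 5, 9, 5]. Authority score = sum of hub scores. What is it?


Authority = sum of hub scores of in-linkers
In-link 1: hub score = 4
In-link 2: hub score = 6
In-link 3: hub score = 14
In-link 4: hub score = 5
In-link 5: hub score = 9
In-link 6: hub score = 5
Authority = 4 + 6 + 14 + 5 + 9 + 5 = 43

43


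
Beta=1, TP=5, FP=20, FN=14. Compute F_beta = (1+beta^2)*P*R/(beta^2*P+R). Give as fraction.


P = TP/(TP+FP) = 5/25 = 1/5
R = TP/(TP+FN) = 5/19 = 5/19
beta^2 = 1^2 = 1
(1 + beta^2) = 2
Numerator = (1+beta^2)*P*R = 2/19
Denominator = beta^2*P + R = 1/5 + 5/19 = 44/95
F_beta = 5/22

5/22


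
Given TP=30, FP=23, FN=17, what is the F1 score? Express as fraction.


F1 = 2 * P * R / (P + R)
P = TP/(TP+FP) = 30/53 = 30/53
R = TP/(TP+FN) = 30/47 = 30/47
2 * P * R = 2 * 30/53 * 30/47 = 1800/2491
P + R = 30/53 + 30/47 = 3000/2491
F1 = 1800/2491 / 3000/2491 = 3/5

3/5


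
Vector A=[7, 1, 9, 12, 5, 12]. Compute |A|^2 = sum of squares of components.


|A|^2 = sum of squared components
A[0]^2 = 7^2 = 49
A[1]^2 = 1^2 = 1
A[2]^2 = 9^2 = 81
A[3]^2 = 12^2 = 144
A[4]^2 = 5^2 = 25
A[5]^2 = 12^2 = 144
Sum = 49 + 1 + 81 + 144 + 25 + 144 = 444

444


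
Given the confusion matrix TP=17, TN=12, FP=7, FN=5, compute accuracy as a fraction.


Accuracy = (TP + TN) / (TP + TN + FP + FN)
TP + TN = 17 + 12 = 29
Total = 17 + 12 + 7 + 5 = 41
Accuracy = 29 / 41 = 29/41

29/41


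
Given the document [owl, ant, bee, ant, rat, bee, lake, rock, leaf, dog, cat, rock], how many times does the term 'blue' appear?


Document has 12 words
Scanning for 'blue':
Term not found in document
Count = 0

0


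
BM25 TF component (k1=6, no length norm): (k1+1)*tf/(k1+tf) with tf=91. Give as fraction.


BM25 TF component = (k1+1)*tf / (k1+tf)
k1 = 6, tf = 91
Numerator = (6+1)*91 = 637
Denominator = 6 + 91 = 97
= 637/97 = 637/97

637/97


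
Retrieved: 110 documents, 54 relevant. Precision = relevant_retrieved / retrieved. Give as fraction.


Precision = relevant_retrieved / total_retrieved
= 54 / 110
= 54 / (54 + 56)
= 27/55

27/55


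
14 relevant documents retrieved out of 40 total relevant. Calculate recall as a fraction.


Recall = retrieved_relevant / total_relevant
= 14 / 40
= 14 / (14 + 26)
= 7/20

7/20


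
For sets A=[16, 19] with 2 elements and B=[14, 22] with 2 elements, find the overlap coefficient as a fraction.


A intersect B = []
|A intersect B| = 0
min(|A|, |B|) = min(2, 2) = 2
Overlap = 0 / 2 = 0

0


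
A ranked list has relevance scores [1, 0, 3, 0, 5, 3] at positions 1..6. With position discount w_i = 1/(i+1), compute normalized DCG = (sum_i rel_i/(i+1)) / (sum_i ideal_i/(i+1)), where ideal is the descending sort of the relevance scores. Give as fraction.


Position discount weights w_i = 1/(i+1) for i=1..6:
Weights = [1/2, 1/3, 1/4, 1/5, 1/6, 1/7]
Actual relevance: [1, 0, 3, 0, 5, 3]
DCG = 1/2 + 0/3 + 3/4 + 0/5 + 5/6 + 3/7 = 211/84
Ideal relevance (sorted desc): [5, 3, 3, 1, 0, 0]
Ideal DCG = 5/2 + 3/3 + 3/4 + 1/5 + 0/6 + 0/7 = 89/20
nDCG = DCG / ideal_DCG = 211/84 / 89/20 = 1055/1869

1055/1869


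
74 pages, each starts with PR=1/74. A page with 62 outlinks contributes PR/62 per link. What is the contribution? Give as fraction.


Initial PR = 1/74 = 1/74
Outlinks = 62
Contribution per link = PR / outlinks
= 1/74 / 62
= 1/4588

1/4588


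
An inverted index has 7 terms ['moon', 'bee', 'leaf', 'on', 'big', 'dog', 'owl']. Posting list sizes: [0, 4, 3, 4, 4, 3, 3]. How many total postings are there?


Summing posting list sizes:
'moon': 0 postings
'bee': 4 postings
'leaf': 3 postings
'on': 4 postings
'big': 4 postings
'dog': 3 postings
'owl': 3 postings
Total = 0 + 4 + 3 + 4 + 4 + 3 + 3 = 21

21


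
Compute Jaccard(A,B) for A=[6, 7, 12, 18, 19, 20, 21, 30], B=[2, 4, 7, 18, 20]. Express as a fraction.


A intersect B = [7, 18, 20]
|A intersect B| = 3
A union B = [2, 4, 6, 7, 12, 18, 19, 20, 21, 30]
|A union B| = 10
Jaccard = 3/10 = 3/10

3/10


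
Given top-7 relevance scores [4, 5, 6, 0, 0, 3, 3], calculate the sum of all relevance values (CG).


Cumulative Gain = sum of relevance scores
Position 1: rel=4, running sum=4
Position 2: rel=5, running sum=9
Position 3: rel=6, running sum=15
Position 4: rel=0, running sum=15
Position 5: rel=0, running sum=15
Position 6: rel=3, running sum=18
Position 7: rel=3, running sum=21
CG = 21

21


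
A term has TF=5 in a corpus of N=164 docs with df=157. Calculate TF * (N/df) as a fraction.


TF * (N/df)
= 5 * (164/157)
= 5 * 164/157
= 820/157

820/157


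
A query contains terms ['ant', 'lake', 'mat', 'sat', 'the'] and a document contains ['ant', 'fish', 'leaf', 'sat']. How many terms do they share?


Query terms: ['ant', 'lake', 'mat', 'sat', 'the']
Document terms: ['ant', 'fish', 'leaf', 'sat']
Common terms: ['ant', 'sat']
Overlap count = 2

2


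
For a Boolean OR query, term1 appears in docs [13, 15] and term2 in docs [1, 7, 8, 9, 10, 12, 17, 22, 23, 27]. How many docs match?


Boolean OR: find union of posting lists
term1 docs: [13, 15]
term2 docs: [1, 7, 8, 9, 10, 12, 17, 22, 23, 27]
Union: [1, 7, 8, 9, 10, 12, 13, 15, 17, 22, 23, 27]
|union| = 12

12


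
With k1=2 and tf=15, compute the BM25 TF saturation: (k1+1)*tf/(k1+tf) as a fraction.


BM25 TF component = (k1+1)*tf / (k1+tf)
k1 = 2, tf = 15
Numerator = (2+1)*15 = 45
Denominator = 2 + 15 = 17
= 45/17 = 45/17

45/17


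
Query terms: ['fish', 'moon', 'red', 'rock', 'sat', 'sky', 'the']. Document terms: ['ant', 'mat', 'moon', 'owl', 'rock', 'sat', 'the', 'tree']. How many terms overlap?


Query terms: ['fish', 'moon', 'red', 'rock', 'sat', 'sky', 'the']
Document terms: ['ant', 'mat', 'moon', 'owl', 'rock', 'sat', 'the', 'tree']
Common terms: ['moon', 'rock', 'sat', 'the']
Overlap count = 4

4


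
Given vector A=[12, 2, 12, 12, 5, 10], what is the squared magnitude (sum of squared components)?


|A|^2 = sum of squared components
A[0]^2 = 12^2 = 144
A[1]^2 = 2^2 = 4
A[2]^2 = 12^2 = 144
A[3]^2 = 12^2 = 144
A[4]^2 = 5^2 = 25
A[5]^2 = 10^2 = 100
Sum = 144 + 4 + 144 + 144 + 25 + 100 = 561

561


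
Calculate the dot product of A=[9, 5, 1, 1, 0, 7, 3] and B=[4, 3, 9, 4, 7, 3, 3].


Dot product = sum of element-wise products
A[0]*B[0] = 9*4 = 36
A[1]*B[1] = 5*3 = 15
A[2]*B[2] = 1*9 = 9
A[3]*B[3] = 1*4 = 4
A[4]*B[4] = 0*7 = 0
A[5]*B[5] = 7*3 = 21
A[6]*B[6] = 3*3 = 9
Sum = 36 + 15 + 9 + 4 + 0 + 21 + 9 = 94

94


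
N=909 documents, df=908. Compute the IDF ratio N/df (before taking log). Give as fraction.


IDF ratio = N / df
= 909 / 908
= 909/908

909/908


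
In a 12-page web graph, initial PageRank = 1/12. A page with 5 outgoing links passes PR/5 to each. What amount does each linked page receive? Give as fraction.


Initial PR = 1/12 = 1/12
Outlinks = 5
Contribution per link = PR / outlinks
= 1/12 / 5
= 1/60

1/60


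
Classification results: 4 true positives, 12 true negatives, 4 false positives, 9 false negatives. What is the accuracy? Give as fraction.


Accuracy = (TP + TN) / (TP + TN + FP + FN)
TP + TN = 4 + 12 = 16
Total = 4 + 12 + 4 + 9 = 29
Accuracy = 16 / 29 = 16/29

16/29


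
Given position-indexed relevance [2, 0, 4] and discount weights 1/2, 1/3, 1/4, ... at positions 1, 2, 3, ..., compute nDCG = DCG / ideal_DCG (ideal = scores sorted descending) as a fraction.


Position discount weights w_i = 1/(i+1) for i=1..3:
Weights = [1/2, 1/3, 1/4]
Actual relevance: [2, 0, 4]
DCG = 2/2 + 0/3 + 4/4 = 2
Ideal relevance (sorted desc): [4, 2, 0]
Ideal DCG = 4/2 + 2/3 + 0/4 = 8/3
nDCG = DCG / ideal_DCG = 2 / 8/3 = 3/4

3/4


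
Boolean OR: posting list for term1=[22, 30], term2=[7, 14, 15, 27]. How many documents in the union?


Boolean OR: find union of posting lists
term1 docs: [22, 30]
term2 docs: [7, 14, 15, 27]
Union: [7, 14, 15, 22, 27, 30]
|union| = 6

6


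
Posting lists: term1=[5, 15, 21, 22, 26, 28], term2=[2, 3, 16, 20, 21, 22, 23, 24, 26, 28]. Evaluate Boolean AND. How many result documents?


Boolean AND: find intersection of posting lists
term1 docs: [5, 15, 21, 22, 26, 28]
term2 docs: [2, 3, 16, 20, 21, 22, 23, 24, 26, 28]
Intersection: [21, 22, 26, 28]
|intersection| = 4

4


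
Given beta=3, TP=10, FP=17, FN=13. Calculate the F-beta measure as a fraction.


P = TP/(TP+FP) = 10/27 = 10/27
R = TP/(TP+FN) = 10/23 = 10/23
beta^2 = 3^2 = 9
(1 + beta^2) = 10
Numerator = (1+beta^2)*P*R = 1000/621
Denominator = beta^2*P + R = 10/3 + 10/23 = 260/69
F_beta = 50/117

50/117


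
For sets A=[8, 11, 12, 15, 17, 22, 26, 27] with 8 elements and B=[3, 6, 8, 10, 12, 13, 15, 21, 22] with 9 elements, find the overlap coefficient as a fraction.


A intersect B = [8, 12, 15, 22]
|A intersect B| = 4
min(|A|, |B|) = min(8, 9) = 8
Overlap = 4 / 8 = 1/2

1/2


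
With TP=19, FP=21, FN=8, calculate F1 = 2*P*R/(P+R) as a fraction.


F1 = 2 * P * R / (P + R)
P = TP/(TP+FP) = 19/40 = 19/40
R = TP/(TP+FN) = 19/27 = 19/27
2 * P * R = 2 * 19/40 * 19/27 = 361/540
P + R = 19/40 + 19/27 = 1273/1080
F1 = 361/540 / 1273/1080 = 38/67

38/67


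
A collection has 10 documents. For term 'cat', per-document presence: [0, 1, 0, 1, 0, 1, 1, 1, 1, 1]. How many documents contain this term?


Checking each document for 'cat':
Doc 1: absent
Doc 2: present
Doc 3: absent
Doc 4: present
Doc 5: absent
Doc 6: present
Doc 7: present
Doc 8: present
Doc 9: present
Doc 10: present
df = sum of presences = 0 + 1 + 0 + 1 + 0 + 1 + 1 + 1 + 1 + 1 = 7

7


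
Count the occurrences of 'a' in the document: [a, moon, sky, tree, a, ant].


Document has 6 words
Scanning for 'a':
Found at positions: [0, 4]
Count = 2

2


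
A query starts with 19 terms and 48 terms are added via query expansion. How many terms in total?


Original terms: 19
Expansion terms: 48
Total = 19 + 48 = 67

67


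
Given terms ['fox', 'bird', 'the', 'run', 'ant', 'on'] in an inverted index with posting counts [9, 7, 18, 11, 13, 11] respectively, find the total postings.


Summing posting list sizes:
'fox': 9 postings
'bird': 7 postings
'the': 18 postings
'run': 11 postings
'ant': 13 postings
'on': 11 postings
Total = 9 + 7 + 18 + 11 + 13 + 11 = 69

69


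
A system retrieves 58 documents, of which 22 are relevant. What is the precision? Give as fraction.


Precision = relevant_retrieved / total_retrieved
= 22 / 58
= 22 / (22 + 36)
= 11/29

11/29


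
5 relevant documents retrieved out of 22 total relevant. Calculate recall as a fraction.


Recall = retrieved_relevant / total_relevant
= 5 / 22
= 5 / (5 + 17)
= 5/22

5/22


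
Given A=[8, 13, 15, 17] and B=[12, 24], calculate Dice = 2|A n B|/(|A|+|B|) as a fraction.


A intersect B = []
|A intersect B| = 0
|A| = 4, |B| = 2
Dice = 2*0 / (4+2)
= 0 / 6 = 0

0


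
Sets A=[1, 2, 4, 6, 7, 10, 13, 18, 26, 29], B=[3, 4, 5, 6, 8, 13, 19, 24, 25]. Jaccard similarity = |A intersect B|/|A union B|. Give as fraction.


A intersect B = [4, 6, 13]
|A intersect B| = 3
A union B = [1, 2, 3, 4, 5, 6, 7, 8, 10, 13, 18, 19, 24, 25, 26, 29]
|A union B| = 16
Jaccard = 3/16 = 3/16

3/16


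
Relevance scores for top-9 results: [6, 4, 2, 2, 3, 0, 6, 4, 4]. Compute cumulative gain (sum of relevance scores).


Cumulative Gain = sum of relevance scores
Position 1: rel=6, running sum=6
Position 2: rel=4, running sum=10
Position 3: rel=2, running sum=12
Position 4: rel=2, running sum=14
Position 5: rel=3, running sum=17
Position 6: rel=0, running sum=17
Position 7: rel=6, running sum=23
Position 8: rel=4, running sum=27
Position 9: rel=4, running sum=31
CG = 31

31
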